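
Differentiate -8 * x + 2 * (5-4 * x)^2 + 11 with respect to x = 64*x - 88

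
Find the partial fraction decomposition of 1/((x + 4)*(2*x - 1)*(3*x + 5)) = -9/(91*(3*x + 5)) + 4/(117*(2*x - 1)) + 1/(63*(x + 4))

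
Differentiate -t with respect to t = -1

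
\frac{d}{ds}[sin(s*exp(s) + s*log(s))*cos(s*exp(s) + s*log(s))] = (s*exp(s) + exp(s) + log(s) + 1)*cos(2*s*(exp(s) + log(s)))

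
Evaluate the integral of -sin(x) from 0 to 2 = -1 + cos(2)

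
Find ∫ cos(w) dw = sin(w) + C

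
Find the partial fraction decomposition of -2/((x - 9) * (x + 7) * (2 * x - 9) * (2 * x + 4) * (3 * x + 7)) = 81/(19516*(3*x + 7)) + 16/(110331*(2*x - 9)) - 1/(25760*(x + 7)) - 1/(715*(x + 2)) - 1/(53856*(x - 9))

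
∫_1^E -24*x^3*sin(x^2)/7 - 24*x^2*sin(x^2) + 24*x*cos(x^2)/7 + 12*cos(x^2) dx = -96*cos(1)/7 + (12*exp(2)/7 + 12*E)*cos(exp(2))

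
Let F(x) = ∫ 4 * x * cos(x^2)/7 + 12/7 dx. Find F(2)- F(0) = 2*sin(4)/7 + 24/7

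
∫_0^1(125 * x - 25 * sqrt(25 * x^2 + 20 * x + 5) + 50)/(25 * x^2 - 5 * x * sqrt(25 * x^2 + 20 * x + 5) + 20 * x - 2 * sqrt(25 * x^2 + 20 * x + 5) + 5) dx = 5*log(-7 + 5*sqrt(2)) - 5*log(-2 + sqrt(5))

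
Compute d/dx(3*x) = 3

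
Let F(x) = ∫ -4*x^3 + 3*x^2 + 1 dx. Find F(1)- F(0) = 1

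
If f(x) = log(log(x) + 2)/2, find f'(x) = 1/(2*x*log(x) + 4*x)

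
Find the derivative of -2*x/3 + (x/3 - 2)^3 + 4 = x^2/9 - 4*x/3 + 10/3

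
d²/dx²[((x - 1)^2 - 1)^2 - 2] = 12*x^2 - 24*x + 8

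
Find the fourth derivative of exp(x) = exp(x)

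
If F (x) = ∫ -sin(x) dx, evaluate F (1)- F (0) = -1 + cos(1)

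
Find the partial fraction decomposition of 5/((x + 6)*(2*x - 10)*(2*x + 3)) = -10/(117*(2*x + 3)) + 5/(198*(x + 6)) + 5/(286*(x - 5))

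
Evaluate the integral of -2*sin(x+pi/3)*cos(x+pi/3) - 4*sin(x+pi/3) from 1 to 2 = -(cos(1 + pi/3) + 2)^2 + (cos(pi/3 + 2) + 2)^2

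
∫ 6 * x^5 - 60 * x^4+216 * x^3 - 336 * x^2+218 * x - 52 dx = x^6 - 12*x^5 + 54*x^4 - 112*x^3 + 109*x^2 - 52*x + C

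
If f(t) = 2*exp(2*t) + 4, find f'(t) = 4*exp(2*t)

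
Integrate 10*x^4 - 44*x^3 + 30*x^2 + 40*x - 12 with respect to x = 2*x^5 - 11*x^4 + 10*x^3 + 20*x^2 - 12*x + C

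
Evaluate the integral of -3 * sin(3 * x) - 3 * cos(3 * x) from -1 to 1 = -2*sin(3)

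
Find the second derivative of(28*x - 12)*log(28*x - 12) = 196/(7*x - 3)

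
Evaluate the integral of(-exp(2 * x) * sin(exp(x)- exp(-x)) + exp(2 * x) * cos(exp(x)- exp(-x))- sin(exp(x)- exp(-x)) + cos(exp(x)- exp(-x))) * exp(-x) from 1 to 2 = -sin(E - exp(-1)) + cos(-exp(2) + exp(-2)) - cos(E - exp(-1)) - sin(-exp(2) + exp(-2))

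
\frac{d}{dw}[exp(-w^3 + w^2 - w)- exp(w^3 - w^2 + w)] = -3*w^2*exp(-w^3 + w^2 - w) - 3*w^2*exp(w^3 - w^2 + w) + 2*w*exp(-w^3 + w^2 - w) + 2*w*exp(w^3 - w^2 + w) - exp(-w^3 + w^2 - w) - exp(w^3 - w^2 + w)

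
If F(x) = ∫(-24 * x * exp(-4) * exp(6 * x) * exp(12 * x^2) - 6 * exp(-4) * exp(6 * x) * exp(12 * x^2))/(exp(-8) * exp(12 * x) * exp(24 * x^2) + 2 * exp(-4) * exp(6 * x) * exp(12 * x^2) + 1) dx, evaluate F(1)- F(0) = -exp(4)/(1 + exp(4)) + exp(-14)/(exp(-14) + 1)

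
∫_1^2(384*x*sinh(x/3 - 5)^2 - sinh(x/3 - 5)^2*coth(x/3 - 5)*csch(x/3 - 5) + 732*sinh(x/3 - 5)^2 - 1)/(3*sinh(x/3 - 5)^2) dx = -coth(13/3) - csch(13/3) + csch(14/3) + coth(14/3) + 436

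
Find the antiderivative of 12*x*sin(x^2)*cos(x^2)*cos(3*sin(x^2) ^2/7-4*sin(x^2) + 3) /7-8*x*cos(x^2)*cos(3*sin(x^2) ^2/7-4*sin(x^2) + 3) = sin(3*sin(x^2)^2/7 - 4*sin(x^2) + 3) + C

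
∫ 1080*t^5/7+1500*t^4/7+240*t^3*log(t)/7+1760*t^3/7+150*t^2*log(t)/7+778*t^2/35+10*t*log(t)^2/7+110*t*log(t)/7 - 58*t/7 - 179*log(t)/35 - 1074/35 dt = 18*t^3/5 + 3*t^2 + 3*t*log(t)/5 + 3*t + 5*(6*t^3 + 5*t^2 + t*log(t) + 5*t - 4)^2/7 + C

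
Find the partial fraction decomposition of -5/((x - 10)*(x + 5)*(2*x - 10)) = -1/(60*(x + 5)) + 1/(20*(x - 5)) - 1/(30*(x - 10))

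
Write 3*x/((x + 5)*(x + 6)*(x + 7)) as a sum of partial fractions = -21/(2*(x + 7)) + 18/(x + 6) - 15/(2*(x + 5))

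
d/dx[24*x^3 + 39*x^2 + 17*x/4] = 72*x^2 + 78*x + 17/4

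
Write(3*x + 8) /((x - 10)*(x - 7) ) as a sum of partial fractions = -29/(3*(x - 7)) + 38/(3*(x - 10))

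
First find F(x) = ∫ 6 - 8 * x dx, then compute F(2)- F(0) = -4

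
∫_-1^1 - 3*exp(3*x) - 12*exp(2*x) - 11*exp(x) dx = -(2 + E)^3 - exp(-1) + E + (exp(-1) + 2)^3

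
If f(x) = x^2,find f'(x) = 2*x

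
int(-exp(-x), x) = exp(-x) + C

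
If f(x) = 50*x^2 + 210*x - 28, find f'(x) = 100*x + 210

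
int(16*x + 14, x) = 8*x^2 + 14*x + C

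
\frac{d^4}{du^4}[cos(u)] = cos(u)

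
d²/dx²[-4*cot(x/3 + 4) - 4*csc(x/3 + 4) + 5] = -8*cot(x/3 + 4)^3/9 - 8*cot(x/3 + 4)^2*csc(x/3 + 4)/9 - 8*cot(x/3 + 4)/9 - 4*csc(x/3 + 4)/9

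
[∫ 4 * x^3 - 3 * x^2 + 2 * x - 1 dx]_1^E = (-1 + E)*(E + exp(3))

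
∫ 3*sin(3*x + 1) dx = -cos(3*x + 1) + C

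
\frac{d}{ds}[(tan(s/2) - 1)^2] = (sin(s/2)/cos(s/2) - 1)/cos(s/2)^2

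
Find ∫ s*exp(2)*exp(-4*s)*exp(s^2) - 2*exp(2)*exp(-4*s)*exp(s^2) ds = exp((s - 2)^2 - 2)/2 + C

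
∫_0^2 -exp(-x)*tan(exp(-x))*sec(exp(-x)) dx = -sec(1) + sec(exp(-2))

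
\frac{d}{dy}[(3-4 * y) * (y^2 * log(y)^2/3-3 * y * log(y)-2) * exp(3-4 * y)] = (16*y^3*log(y)^2 - 24*y^2*log(y)^2 - 152*y^2*log(y) + 6*y*log(y)^2 + 186*y*log(y) - 60*y - 27*log(y) + 69)*exp(3 - 4*y)/3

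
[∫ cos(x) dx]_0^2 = sin(2)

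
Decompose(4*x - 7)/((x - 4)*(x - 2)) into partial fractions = -1/(2*(x - 2)) + 9/(2*(x - 4))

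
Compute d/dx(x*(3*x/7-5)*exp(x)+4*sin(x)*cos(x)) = 3*x^2*exp(x)/7 - 29*x*exp(x)/7 - 5*exp(x) + 4*cos(2*x)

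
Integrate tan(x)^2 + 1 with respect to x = tan(x) + C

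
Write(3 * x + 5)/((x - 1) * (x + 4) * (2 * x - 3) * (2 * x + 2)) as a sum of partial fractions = 38/(55*(2*x - 3)) + 7/(330*(x + 4)) + 1/(30*(x + 1)) - 2/(5*(x - 1))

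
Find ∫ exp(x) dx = exp(x) + C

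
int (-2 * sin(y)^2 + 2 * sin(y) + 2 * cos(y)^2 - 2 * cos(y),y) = (sqrt(2)*sin(y + pi/4) - 1)^2 + C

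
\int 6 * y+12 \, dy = 3*y^2 + 12*y + C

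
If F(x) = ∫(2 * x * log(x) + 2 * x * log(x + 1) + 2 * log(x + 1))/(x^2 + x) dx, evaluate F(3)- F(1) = 4*log(2)*log(3)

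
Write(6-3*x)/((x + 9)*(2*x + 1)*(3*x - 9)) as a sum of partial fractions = -10/(119*(2*x + 1)) + 11/(204*(x + 9)) - 1/(84*(x - 3))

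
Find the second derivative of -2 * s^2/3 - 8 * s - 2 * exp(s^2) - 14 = -8*s^2*exp(s^2) - 4*exp(s^2) - 4/3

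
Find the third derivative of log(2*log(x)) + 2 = (2*log(x)^2 + 3*log(x) + 2)/(x^3*log(x)^3)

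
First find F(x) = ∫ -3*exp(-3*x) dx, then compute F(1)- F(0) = -1 + exp(-3)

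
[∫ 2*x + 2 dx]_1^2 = 5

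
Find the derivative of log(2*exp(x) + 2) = exp(x)/(exp(x) + 1)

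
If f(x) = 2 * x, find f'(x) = 2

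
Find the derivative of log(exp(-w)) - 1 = -1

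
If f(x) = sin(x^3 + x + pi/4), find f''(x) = -9*x^4*sin(x^3 + x + pi/4) - 6*x^2*sin(x^3 + x + pi/4) + 6*x*cos(x^3 + x + pi/4) - sin(x^3 + x + pi/4)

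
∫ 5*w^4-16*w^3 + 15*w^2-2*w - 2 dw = w^5 - 4*w^4 + 5*w^3 - w^2 - 2*w + C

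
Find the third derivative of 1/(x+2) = -6/(x^4 + 8*x^3 + 24*x^2 + 32*x + 16)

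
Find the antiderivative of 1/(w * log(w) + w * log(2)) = log(log(2*w)) + C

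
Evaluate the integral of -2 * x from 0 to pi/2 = -pi^2/4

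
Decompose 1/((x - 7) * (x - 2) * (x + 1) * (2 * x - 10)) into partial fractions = -1/(288*(x + 1)) + 1/(90*(x - 2)) - 1/(72*(x - 5)) + 1/(160*(x - 7))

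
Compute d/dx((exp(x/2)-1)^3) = 3*exp(3*x/2)/2 + 3*exp(x/2)/2 - 3*exp(x)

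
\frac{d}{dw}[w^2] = 2*w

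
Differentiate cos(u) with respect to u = -sin(u)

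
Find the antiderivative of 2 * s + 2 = s^2 + 2*s + C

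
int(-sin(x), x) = cos(x) + C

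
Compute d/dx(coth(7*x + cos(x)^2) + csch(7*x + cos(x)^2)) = 2*(sin(2*x)*cosh(7*x + cos(2*x)/2 + 1/2) + sin(2*x) - 7*cosh(7*x + cos(2*x)/2 + 1/2) - 7)/(cosh(14*x + cos(2*x) + 1) - 1)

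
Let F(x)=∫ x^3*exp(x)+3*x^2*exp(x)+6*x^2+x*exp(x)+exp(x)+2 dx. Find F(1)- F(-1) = 2*exp(-1) + 2*E + 8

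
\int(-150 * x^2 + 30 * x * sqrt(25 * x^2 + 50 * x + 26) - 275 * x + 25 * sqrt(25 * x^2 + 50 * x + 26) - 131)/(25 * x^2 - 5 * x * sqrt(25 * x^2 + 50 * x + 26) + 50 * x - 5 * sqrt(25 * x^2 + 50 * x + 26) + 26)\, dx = -6*x + log(-5*x + sqrt(25*(x + 1)^2 + 1) - 5) + C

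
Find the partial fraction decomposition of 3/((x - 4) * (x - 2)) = -3/(2*(x - 2)) + 3/(2*(x - 4))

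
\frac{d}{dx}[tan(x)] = cos(x)^(-2)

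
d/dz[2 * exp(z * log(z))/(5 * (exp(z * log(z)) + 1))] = (2*exp(z*log(z))*log(z) + 2*exp(z*log(z)))/(5*exp(2*z*log(z)) + 10*exp(z*log(z)) + 5)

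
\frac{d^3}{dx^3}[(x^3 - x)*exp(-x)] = (-x^3 + 9*x^2 - 17*x + 3)*exp(-x)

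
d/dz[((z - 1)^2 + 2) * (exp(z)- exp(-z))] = (z^2*exp(2*z) + z^2 - 4*z + exp(2*z) + 5)*exp(-z)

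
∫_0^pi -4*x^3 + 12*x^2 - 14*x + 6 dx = -(-1 + pi)^4 - (-1 + pi)^2 + 2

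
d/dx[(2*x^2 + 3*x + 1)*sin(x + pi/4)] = 2*x^2*cos(x + pi/4) + 4*x*sin(x + pi/4) + 3*x*cos(x + pi/4) + 3*sin(x + pi/4) + cos(x + pi/4)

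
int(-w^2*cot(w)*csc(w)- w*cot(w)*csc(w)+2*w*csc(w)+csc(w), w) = w*(w + 1)*csc(w) + C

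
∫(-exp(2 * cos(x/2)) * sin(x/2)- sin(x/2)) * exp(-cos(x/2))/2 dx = 2*sinh(cos(x/2)) + C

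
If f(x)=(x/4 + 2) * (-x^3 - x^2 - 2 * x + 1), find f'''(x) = -6*x - 27/2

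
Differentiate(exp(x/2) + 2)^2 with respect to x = 2*exp(x/2) + exp(x)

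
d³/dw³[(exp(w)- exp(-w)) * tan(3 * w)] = (162*exp(2*w)*tan(3*w)^4 + 54*exp(2*w)*tan(3*w)^3 + 225*exp(2*w)*tan(3*w)^2 + 55*exp(2*w)*tan(3*w) + 63*exp(2*w) - 162*tan(3*w)^4 + 54*tan(3*w)^3 - 225*tan(3*w)^2 + 55*tan(3*w) - 63)*exp(-w)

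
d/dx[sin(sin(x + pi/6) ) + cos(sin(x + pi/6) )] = sqrt(2)*cos(x + pi/6)*cos(sqrt(3)*sin(x)/2 + cos(x)/2 + pi/4)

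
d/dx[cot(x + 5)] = -1/sin(x + 5)^2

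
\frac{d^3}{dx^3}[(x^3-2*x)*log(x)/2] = (6*x^2*log(x) + 11*x^2 + 2)/(2*x^2)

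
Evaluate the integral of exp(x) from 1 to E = -E + exp(E)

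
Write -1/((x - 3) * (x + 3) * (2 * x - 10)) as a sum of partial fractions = -1/(96*(x + 3)) + 1/(24*(x - 3)) - 1/(32*(x - 5))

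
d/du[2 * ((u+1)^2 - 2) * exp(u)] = 2*u^2*exp(u) + 8*u*exp(u) + 2*exp(u)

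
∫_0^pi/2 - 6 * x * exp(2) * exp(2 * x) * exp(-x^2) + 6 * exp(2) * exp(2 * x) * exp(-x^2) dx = -3*exp(2) + 3*exp(-pi^2/4 + 2 + pi)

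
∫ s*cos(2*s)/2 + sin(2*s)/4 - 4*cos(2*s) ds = (s/4 - 2)*sin(2*s) + C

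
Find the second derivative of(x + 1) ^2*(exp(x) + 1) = x^2*exp(x) + 6*x*exp(x) + 7*exp(x) + 2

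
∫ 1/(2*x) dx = log(-3*x)/2 + C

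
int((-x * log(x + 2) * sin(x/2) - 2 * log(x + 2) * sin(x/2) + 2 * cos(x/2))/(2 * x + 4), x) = log(x + 2)*cos(x/2) + C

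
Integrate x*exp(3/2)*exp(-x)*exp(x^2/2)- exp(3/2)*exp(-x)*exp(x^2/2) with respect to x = exp((x - 1)^2/2 + 1) + C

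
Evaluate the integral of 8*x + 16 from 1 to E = -36 + 4*(2 + E)^2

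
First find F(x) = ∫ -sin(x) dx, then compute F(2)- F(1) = -cos(1) + cos(2)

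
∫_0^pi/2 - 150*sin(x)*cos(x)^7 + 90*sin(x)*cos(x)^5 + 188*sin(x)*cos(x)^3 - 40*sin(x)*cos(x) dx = 93/4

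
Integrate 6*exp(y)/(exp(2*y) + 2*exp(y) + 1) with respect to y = 6*exp(y)/(exp(y) + 1) + C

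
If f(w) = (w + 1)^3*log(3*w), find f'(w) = (3*w^3*log(w) + w^3 + 3*w^3*log(3) + 6*w^2*log(w) + 3*w^2 + 6*w^2*log(3) + 3*w*log(w) + 3*w + 3*w*log(3) + 1)/w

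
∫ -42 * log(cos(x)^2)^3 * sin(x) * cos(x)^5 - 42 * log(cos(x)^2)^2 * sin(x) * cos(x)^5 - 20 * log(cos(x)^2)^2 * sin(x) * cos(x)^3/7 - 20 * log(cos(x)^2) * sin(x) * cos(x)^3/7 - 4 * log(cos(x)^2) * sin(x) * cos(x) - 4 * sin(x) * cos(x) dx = 2*(196*log(cos(x))^2*cos(x)^4 + 10*log(cos(x))*cos(x)^2 + 14)*log(cos(x))*cos(x)^2/7 + C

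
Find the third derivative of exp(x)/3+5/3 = exp(x)/3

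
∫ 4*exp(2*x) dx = 2*exp(2*x) + C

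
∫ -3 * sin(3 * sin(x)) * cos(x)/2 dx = cos(3*sin(x))/2 + C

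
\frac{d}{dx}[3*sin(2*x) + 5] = 6*cos(2*x)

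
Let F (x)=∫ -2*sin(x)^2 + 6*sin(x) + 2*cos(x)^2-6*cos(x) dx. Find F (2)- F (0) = -4 + (-3 + cos(2) + sin(2))^2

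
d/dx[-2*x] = -2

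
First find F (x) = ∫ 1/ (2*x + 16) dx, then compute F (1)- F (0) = -3*log(2)/2 + log(3)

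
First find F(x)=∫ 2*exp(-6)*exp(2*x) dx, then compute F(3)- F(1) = 1 - exp(-4)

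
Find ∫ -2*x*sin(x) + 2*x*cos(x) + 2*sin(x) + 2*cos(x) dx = 2*sqrt(2)*x*sin(x + pi/4) + C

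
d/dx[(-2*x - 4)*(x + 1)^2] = -6*x^2 - 16*x - 10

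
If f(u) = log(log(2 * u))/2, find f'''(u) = (2*log(u)^2 + 4*log(2)*log(u) + 3*log(u) + 2*log(2)^2 + 2 + 3*log(2))/(2*u^3*log(u)^3 + 6*u^3*log(2)*log(u)^2 + 6*u^3*log(2)^2*log(u) + 2*u^3*log(2)^3)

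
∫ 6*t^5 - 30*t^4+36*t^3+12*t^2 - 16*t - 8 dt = t^6 - 6*t^5 + 9*t^4 + 4*t^3 - 8*t^2 - 8*t + C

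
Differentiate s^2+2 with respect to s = 2*s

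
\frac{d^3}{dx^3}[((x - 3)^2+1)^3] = 120*x^3 - 1080*x^2 + 3312*x - 3456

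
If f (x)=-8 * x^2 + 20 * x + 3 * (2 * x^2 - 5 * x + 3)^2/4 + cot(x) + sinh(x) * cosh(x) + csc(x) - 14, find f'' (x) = 36*x^2 - 90*x + 2*sinh(2*x) + 79/2 - 1/sin(x) + 2*cos(x)/sin(x)^3 + 2/sin(x)^3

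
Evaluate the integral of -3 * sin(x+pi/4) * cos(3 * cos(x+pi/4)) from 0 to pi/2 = -2*sin(3*sqrt(2)/2)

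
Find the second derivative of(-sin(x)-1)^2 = -2*sin(x) + 2*cos(2*x)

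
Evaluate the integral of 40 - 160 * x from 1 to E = -80*exp(2) + 40 + 40*E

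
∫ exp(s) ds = exp(s) + C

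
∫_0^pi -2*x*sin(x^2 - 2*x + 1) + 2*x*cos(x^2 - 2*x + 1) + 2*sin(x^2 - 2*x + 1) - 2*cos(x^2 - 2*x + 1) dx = sqrt(2)*(-sin(pi/4 + 1) + sin(pi/4 + 1 + pi^2))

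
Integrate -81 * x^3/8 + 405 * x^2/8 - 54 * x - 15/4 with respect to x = -81*x^4/32 + 135*x^3/8 - 27*x^2 - 15*x/4 + C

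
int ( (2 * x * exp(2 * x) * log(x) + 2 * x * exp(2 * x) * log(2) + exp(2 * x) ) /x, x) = exp(2*x)*log(2*x) + C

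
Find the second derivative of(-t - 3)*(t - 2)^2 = 2 - 6*t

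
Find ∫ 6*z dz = 3*z^2 + C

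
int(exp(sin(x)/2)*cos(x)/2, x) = exp(sin(x)/2) + C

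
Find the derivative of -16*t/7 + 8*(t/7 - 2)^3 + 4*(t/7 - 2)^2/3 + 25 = 24*t^2/343 - 40*t/21 + 32/3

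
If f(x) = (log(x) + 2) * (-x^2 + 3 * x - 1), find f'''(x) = (-2*x^2 - 3*x - 2)/x^3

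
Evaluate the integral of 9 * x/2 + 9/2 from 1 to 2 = 45/4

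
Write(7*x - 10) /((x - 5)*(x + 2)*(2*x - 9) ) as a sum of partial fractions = -86/(13*(2*x - 9)) - 24/(91*(x + 2)) + 25/(7*(x - 5))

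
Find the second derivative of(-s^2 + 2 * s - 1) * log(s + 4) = (-2*s^2*log(s + 4) - 3*s^2 - 16*s*log(s + 4) - 14*s - 32*log(s + 4) + 17)/(s^2 + 8*s + 16)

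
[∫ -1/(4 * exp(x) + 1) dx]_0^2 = -log(5) + log(exp(-2) + 4)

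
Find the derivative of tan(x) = cos(x)^(-2)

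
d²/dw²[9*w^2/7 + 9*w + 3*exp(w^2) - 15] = 12*w^2*exp(w^2) + 6*exp(w^2) + 18/7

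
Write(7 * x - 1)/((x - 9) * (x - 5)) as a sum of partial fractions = -17/(2*(x - 5)) + 31/(2*(x - 9))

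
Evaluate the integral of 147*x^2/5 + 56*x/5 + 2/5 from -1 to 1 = 102/5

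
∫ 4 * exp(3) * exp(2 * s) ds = 2*exp(2*s + 3) + C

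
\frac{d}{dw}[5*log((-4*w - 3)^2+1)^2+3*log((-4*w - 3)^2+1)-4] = (160*w*log(16*w^2 + 24*w + 10) + 48*w + 120*log(16*w^2 + 24*w + 10) + 36)/(8*w^2 + 12*w + 5)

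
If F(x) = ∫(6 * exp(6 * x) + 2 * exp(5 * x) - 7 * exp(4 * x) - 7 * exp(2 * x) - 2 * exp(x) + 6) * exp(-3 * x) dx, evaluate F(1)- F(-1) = -(-E + exp(-1))^2 - 2*E + 2*exp(-1) + (E - exp(-1))^2 - 2*(-E + exp(-1))^3 + 2*(E - exp(-1))^3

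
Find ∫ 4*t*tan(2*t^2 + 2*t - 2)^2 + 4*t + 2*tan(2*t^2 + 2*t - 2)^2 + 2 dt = tan(2*t^2 + 2*t - 2) + C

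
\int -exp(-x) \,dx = exp(-x) + C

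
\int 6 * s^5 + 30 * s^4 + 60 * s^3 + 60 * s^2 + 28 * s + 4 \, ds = s^6 + 6*s^5 + 15*s^4 + 20*s^3 + 14*s^2 + 4*s + C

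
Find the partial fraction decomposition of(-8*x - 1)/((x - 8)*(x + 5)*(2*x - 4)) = 3/(14*(x + 5)) + 17/(84*(x - 2)) - 5/(12*(x - 8))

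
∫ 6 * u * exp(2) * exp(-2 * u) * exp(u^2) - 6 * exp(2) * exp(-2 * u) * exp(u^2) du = 3*exp((u - 1)^2 + 1) + C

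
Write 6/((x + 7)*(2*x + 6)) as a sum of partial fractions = -3/(4*(x + 7)) + 3/(4*(x + 3))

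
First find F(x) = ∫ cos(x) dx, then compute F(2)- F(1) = -sin(1) + sin(2)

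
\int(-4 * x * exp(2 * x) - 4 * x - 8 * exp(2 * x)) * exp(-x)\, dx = -8*(x + 1)*sinh(x) + C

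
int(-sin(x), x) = cos(x) + C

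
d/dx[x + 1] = 1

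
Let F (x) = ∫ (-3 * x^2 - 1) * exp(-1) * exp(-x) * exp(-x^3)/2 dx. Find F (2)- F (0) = -exp(-1)/2 + exp(-11)/2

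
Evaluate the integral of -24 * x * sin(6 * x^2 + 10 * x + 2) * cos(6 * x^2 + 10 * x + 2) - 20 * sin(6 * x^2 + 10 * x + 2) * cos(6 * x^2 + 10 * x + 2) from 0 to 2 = cos(92)/2 - cos(4)/2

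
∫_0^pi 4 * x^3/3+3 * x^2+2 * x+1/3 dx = pi*(1 + pi)^3/3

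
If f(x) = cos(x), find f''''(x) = cos(x)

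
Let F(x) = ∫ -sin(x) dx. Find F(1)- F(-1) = 0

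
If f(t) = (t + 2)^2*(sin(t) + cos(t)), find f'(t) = -t^2*sin(t) + t^2*cos(t) - 2*t*sin(t) + 6*t*cos(t) + 8*cos(t)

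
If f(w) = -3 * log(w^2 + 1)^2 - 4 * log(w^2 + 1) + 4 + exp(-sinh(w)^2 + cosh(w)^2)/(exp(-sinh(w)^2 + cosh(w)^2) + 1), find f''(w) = (12*w^2*log(w^2 + 1) - 16*w^2 - 12*log(w^2 + 1) - 8)/(w^4 + 2*w^2 + 1)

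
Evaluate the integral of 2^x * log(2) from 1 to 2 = 2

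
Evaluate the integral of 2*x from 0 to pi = pi^2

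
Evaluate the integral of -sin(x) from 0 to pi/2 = -1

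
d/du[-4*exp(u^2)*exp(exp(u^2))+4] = -8*u*exp(u^2 + exp(u^2)) - 8*u*exp(2*u^2 + exp(u^2))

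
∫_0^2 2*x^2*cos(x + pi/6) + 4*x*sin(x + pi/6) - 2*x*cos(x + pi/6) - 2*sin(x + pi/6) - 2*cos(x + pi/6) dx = 1 + 2*sin(pi/6 + 2)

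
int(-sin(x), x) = cos(x) + C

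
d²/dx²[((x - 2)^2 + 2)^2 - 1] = 12*x^2 - 48*x + 56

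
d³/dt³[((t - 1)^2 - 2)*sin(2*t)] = -8*t^2*cos(2*t) - 24*t*sin(2*t) + 16*t*cos(2*t) + 24*sin(2*t) + 20*cos(2*t)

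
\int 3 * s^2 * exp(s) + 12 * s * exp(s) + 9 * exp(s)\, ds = 3*(s + 1)^2*exp(s) + C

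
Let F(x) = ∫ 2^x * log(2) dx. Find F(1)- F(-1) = 3/2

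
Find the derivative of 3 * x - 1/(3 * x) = (9*x^2 + 1)/(3*x^2)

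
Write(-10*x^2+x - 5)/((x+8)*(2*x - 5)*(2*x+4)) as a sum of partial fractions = -130/(189*(2*x - 5)) - 653/(252*(x + 8)) + 47/(108*(x + 2))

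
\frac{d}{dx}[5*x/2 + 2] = 5/2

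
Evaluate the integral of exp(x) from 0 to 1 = -1 + E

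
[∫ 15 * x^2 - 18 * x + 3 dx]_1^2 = 11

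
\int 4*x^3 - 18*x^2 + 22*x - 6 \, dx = x^4 - 6*x^3 + 11*x^2 - 6*x + C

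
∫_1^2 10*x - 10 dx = 5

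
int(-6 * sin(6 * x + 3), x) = cos(6*x + 3) + C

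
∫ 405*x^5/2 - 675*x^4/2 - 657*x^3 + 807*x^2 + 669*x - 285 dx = 135*x^6/4 - 135*x^5/2 - 657*x^4/4 + 269*x^3 + 669*x^2/2 - 285*x + C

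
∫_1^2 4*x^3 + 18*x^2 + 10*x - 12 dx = 60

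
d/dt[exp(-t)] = -exp(-t)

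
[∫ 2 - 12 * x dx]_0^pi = -2*pi*(-1 + 3*pi)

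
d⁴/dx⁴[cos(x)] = cos(x)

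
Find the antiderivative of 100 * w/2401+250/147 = 50*w^2/2401 + 250*w/147 + C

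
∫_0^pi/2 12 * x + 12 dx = 3*pi*(pi + 4)/2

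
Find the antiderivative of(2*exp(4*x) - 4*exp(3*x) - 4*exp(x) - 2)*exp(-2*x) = (-exp(2*x) + 2*exp(x) + 1)^2*exp(-2*x) + C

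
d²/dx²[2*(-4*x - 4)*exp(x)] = -8*x*exp(x) - 24*exp(x)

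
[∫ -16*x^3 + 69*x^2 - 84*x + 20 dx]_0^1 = -3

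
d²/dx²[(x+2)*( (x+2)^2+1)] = 6*x + 12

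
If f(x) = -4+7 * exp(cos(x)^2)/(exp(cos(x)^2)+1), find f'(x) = -14*exp(cos(x)^2)*sin(x)*cos(x)/(1 + E*exp(-sin(x)^2))^2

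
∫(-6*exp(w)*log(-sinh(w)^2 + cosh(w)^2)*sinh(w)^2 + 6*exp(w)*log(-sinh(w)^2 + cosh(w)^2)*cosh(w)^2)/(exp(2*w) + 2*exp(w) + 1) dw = 0 + C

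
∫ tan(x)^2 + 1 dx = tan(x) + C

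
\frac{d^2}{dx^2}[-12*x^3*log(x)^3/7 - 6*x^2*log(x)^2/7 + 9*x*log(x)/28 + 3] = (-288*x^2*log(x)^3 - 720*x^2*log(x)^2 - 288*x^2*log(x) - 48*x*log(x)^2 - 144*x*log(x) - 48*x + 9)/(28*x)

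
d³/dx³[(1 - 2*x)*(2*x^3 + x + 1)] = 12 - 96*x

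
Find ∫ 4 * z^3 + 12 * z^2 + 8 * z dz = z^4 + 4*z^3 + 4*z^2 + C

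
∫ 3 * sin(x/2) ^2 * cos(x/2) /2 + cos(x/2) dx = (5 - cos(x))*sin(x/2)/2 + C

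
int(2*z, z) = z^2 + C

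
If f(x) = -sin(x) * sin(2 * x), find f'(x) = 6*sin(x)^3 - 4*sin(x)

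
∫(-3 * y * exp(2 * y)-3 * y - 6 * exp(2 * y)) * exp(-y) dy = -6*(y + 1)*sinh(y) + C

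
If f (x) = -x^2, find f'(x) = -2*x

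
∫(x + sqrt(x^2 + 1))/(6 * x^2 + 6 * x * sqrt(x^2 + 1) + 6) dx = log(x + sqrt(x^2 + 1))/6 + C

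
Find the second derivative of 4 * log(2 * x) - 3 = -4/x^2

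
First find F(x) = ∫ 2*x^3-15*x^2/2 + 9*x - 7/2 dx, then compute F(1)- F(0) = -1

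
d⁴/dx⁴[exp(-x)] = exp(-x)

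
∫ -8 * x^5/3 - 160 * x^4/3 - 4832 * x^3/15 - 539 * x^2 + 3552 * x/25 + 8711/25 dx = -4*x^6/9 - 32*x^5/3 - 1208*x^4/15 - 539*x^3/3 + 1776*x^2/25 + 8711*x/25 + C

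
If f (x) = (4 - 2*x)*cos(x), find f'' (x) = 2*x*cos(x) + 4*sin(x) - 4*cos(x)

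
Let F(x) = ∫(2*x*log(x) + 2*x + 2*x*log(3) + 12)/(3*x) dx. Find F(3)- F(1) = 22*log(3)/3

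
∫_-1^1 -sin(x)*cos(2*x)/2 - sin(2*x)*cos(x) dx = 0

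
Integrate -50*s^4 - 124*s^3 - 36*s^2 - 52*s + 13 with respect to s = -10*s^5 - 31*s^4 - 12*s^3 - 26*s^2 + 13*s + C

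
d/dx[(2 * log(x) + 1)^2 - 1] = (8*log(x) + 4)/x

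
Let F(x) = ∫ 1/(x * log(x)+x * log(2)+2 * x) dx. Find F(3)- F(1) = -log(log(2) + 2) + log(log(6) + 2)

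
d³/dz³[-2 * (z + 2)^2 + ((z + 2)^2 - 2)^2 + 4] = 24*z + 48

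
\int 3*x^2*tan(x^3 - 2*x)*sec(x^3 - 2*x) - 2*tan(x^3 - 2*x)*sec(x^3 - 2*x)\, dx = sec(x*(x^2 - 2)) + C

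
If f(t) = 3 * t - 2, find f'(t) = 3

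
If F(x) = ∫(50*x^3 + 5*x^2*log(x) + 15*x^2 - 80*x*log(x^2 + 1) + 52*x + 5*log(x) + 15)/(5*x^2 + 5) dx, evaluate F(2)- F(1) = -4*log(5)^2 + log(5)/5 + 9*log(2)/5 + 4*log(2)^2 + 17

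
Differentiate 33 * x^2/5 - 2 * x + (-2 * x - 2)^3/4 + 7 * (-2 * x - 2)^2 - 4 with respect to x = -6*x^2 + 286*x/5 + 48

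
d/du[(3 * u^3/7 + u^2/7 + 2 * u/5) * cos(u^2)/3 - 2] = -2*u^4*sin(u^2)/7 - 2*u^3*sin(u^2)/21 - 4*u^2*sin(u^2)/15 + 3*u^2*cos(u^2)/7 + 2*u*cos(u^2)/21 + 2*cos(u^2)/15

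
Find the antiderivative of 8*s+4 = 4*s^2 + 4*s + C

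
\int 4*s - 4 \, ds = 2*s^2 - 4*s + C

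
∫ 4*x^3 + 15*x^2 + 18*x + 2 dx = x^4 + 5*x^3 + 9*x^2 + 2*x + C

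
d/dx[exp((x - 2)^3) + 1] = 3*x^2*exp(x^3 - 6*x^2 + 12*x - 8) - 12*x*exp(x^3 - 6*x^2 + 12*x - 8) + 12*exp(x^3 - 6*x^2 + 12*x - 8)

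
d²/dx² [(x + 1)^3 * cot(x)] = 2*x^3/tan(x) + 2*x^3/tan(x)^3 - 6*x^2 + 6*x^2/tan(x) - 6*x^2/tan(x)^2 + 6*x^2/tan(x)^3 - 12*x + 12*x/tan(x) - 12*x/tan(x)^2 + 6*x/tan(x)^3 - 6 + 8/tan(x) - 6/tan(x)^2 + 2/tan(x)^3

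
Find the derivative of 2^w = 2^w*log(2)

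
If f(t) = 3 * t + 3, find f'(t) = 3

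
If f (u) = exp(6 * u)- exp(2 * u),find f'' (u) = 36*exp(6*u) - 4*exp(2*u)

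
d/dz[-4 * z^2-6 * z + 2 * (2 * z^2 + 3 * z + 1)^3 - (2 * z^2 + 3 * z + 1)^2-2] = 96*z^5 + 360*z^4 + 512*z^3 + 342*z^2 + 98*z + 6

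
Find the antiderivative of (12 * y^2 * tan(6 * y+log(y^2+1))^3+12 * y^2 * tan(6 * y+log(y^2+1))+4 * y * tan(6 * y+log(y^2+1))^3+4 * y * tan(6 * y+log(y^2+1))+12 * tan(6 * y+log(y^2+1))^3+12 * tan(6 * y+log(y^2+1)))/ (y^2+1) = tan(6*y + log(y^2 + 1))^2 + C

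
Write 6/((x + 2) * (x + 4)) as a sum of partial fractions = -3/(x + 4) + 3/(x + 2)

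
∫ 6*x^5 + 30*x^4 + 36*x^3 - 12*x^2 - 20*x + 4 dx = x^6 + 6*x^5 + 9*x^4 - 4*x^3 - 10*x^2 + 4*x + C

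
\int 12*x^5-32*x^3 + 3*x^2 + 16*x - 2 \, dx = 2*x^6 - 8*x^4 + x^3 + 8*x^2 - 2*x + C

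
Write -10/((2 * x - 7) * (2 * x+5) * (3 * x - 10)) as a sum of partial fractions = 18/(7*(3*x - 10)) - 1/(21*(2*x + 5)) - 5/(3*(2*x - 7))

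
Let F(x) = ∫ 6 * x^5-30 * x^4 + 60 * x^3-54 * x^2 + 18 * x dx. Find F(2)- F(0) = 4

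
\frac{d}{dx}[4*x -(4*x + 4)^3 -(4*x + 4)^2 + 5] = -192*x^2 - 416*x - 220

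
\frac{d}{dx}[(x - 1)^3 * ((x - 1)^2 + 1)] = 5*x^4 - 20*x^3 + 33*x^2 - 26*x + 8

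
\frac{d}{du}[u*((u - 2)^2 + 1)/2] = 3*u^2/2 - 4*u + 5/2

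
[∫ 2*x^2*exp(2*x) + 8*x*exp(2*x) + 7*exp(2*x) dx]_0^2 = -2 + 12*exp(4)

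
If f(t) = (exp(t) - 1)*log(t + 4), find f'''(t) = (t^3*exp(t)*log(t + 4) + 12*t^2*exp(t)*log(t + 4) + 3*t^2*exp(t) + 48*t*exp(t)*log(t + 4) + 21*t*exp(t) + 64*exp(t)*log(t + 4) + 38*exp(t) - 2)/(t^3 + 12*t^2 + 48*t + 64)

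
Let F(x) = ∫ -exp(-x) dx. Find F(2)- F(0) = -1 + exp(-2)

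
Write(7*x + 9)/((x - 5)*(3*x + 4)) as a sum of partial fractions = 1/(19*(3*x + 4)) + 44/(19*(x - 5))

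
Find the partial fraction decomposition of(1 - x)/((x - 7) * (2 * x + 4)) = -1/(6*(x + 2)) - 1/(3*(x - 7))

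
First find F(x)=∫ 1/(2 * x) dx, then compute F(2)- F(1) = log(2)/2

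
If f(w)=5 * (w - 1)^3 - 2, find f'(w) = 15*w^2 - 30*w + 15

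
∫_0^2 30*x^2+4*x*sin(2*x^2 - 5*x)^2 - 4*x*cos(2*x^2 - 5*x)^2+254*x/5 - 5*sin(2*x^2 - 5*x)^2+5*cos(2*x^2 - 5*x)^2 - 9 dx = sin(4)/2 + 818/5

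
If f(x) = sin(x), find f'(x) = cos(x)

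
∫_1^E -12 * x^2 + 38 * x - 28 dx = (-2 + E)^2*(3 - 4*E) + 1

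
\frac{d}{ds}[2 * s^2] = 4*s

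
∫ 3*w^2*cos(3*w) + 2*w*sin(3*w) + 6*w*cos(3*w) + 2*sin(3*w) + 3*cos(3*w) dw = (w + 1)^2*sin(3*w) + C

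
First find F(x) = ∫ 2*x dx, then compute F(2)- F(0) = 4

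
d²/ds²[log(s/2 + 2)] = -1/(s^2 + 8*s + 16)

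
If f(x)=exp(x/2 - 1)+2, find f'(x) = exp(x/2 - 1)/2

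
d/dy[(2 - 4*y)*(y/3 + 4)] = -8*y/3 - 46/3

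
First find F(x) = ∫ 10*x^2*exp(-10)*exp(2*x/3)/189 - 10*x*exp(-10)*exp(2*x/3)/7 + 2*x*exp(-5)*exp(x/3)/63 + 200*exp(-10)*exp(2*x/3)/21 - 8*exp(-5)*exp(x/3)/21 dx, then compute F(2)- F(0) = -26*exp(-13/3)/21 - 125*exp(-10)/7 + 845*exp(-26/3)/63 + 10*exp(-5)/7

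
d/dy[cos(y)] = -sin(y)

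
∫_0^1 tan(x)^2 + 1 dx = tan(1)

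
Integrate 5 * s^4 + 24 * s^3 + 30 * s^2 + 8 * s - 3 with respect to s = s^5 + 6*s^4 + 10*s^3 + 4*s^2 - 3*s + C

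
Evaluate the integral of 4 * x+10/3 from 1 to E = -16/3 + 2*E*(5 + 3*E)/3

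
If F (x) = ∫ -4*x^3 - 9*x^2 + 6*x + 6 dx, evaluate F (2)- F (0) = -16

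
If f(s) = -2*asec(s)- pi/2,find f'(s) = -2/(s^2*sqrt(1 - 1/s^2))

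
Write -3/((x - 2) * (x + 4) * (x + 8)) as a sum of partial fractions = -3/(40*(x + 8)) + 1/(8*(x + 4)) - 1/(20*(x - 2))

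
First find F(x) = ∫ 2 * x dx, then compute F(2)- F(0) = 4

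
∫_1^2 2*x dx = 3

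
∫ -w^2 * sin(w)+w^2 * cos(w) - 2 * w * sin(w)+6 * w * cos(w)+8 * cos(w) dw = sqrt(2)*(w + 2)^2*sin(w + pi/4) + C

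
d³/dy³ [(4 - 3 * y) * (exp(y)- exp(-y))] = (-3*y*exp(2*y) - 3*y - 5*exp(2*y) + 13)*exp(-y)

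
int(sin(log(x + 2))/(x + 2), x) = -cos(log(x + 2)) + C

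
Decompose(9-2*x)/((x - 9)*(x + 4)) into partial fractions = -17/(13*(x + 4)) - 9/(13*(x - 9))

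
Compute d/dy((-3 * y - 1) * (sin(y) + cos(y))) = 3*y*sin(y) - 3*y*cos(y) - 2*sin(y) - 4*cos(y)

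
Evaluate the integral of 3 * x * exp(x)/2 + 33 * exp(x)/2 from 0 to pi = -15 + 3*(pi/2 + 5)*exp(pi)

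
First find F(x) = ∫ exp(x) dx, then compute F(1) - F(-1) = E - exp(-1)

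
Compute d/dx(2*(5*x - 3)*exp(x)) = 10*x*exp(x) + 4*exp(x)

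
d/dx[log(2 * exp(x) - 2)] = exp(x)/(exp(x) - 1)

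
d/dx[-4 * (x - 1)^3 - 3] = -12*x^2 + 24*x - 12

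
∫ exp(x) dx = exp(x) + C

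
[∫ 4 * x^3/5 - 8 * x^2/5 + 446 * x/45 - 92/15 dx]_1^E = -20*E/3 + 59/45 + (-exp(2) + 1 + 4*E/3)^2/5 + 5*exp(2)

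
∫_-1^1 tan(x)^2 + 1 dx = 2*tan(1)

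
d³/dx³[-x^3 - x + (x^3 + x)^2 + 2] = 120*x^3 + 48*x - 6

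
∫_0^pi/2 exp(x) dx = -1 + exp(pi/2)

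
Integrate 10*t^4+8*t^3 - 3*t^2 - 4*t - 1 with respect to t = 2*t^5 + 2*t^4 - t^3 - 2*t^2 - t + C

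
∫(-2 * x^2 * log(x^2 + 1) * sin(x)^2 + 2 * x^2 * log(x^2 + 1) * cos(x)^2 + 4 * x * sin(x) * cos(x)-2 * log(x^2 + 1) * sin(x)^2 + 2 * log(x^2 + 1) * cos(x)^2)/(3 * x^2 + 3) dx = log(x^2 + 1)*sin(2*x)/3 + C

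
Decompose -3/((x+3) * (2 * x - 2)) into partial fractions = 3/(8*(x + 3)) - 3/(8*(x - 1))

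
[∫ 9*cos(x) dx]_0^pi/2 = 9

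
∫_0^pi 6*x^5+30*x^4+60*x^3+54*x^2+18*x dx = (-1 + (1 + pi)^3)^2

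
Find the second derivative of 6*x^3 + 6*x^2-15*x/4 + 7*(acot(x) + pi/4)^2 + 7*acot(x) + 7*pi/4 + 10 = (36*x^5 + 12*x^4 + 72*x^3 + 24*x^2 + 28*x*acot(x) + 7*pi*x + 50*x + 26)/(x^4 + 2*x^2 + 1)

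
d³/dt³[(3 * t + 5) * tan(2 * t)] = 144*t*tan(2*t)^4 + 192*t*tan(2*t)^2 + 48*t + 240*tan(2*t)^4 + 72*tan(2*t)^3 + 320*tan(2*t)^2 + 72*tan(2*t) + 80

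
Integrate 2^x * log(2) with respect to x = 2^x + C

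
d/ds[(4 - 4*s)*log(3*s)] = (-4*s*log(s) - 4*s*log(3) - 4*s + 4)/s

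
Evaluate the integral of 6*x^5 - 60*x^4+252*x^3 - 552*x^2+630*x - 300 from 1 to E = -8 + ((-2 + E)^2 + 1)^3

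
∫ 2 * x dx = x^2 + C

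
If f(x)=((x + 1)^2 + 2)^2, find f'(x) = 4*x^3 + 12*x^2 + 20*x + 12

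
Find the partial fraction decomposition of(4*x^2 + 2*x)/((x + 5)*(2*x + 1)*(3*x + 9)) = 5/(3*(x + 5)) - 1/(x + 3)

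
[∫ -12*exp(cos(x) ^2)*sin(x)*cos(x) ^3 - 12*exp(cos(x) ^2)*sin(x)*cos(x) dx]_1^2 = -6*exp(cos(1)^2)*cos(1)^2 + 6*exp(cos(2)^2)*cos(2)^2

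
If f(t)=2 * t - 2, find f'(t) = 2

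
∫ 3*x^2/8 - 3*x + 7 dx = x^3/8 - 3*x^2/2 + 7*x + C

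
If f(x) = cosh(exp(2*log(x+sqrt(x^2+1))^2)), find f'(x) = 4*(x + sqrt(x^2 + 1))*exp(2*log(x + sqrt(x^2 + 1))^2)*log(x + sqrt(x^2 + 1))*sinh(exp(2*log(x + sqrt(x^2 + 1))^2))/(x^2 + x*sqrt(x^2 + 1) + 1)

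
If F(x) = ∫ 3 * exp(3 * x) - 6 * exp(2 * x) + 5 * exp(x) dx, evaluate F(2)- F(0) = -2 + 2*exp(2) + (-1 + exp(2))^3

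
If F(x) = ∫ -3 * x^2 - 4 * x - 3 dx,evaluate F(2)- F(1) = -16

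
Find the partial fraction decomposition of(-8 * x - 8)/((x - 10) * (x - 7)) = 64/(3*(x - 7)) - 88/(3*(x - 10))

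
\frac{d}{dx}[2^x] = 2^x*log(2)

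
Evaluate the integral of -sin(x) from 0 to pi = -2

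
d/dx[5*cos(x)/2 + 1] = -5*sin(x)/2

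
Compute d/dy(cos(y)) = -sin(y)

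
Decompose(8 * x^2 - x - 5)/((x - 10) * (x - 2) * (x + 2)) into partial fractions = 29/(48*(x + 2)) - 25/(32*(x - 2)) + 785/(96*(x - 10))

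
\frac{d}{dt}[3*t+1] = 3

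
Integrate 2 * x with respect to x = x^2 + C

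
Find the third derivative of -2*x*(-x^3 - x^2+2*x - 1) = 48*x + 12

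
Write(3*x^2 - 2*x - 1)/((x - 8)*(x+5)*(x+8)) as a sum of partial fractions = 69/(16*(x + 8)) - 28/(13*(x + 5)) + 175/(208*(x - 8))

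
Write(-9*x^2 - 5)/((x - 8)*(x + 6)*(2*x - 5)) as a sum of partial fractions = 245/(187*(2*x - 5)) - 47/(34*(x + 6)) - 83/(22*(x - 8))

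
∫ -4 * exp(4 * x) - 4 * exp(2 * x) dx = (-exp(2*x) - 2)*exp(2*x) + C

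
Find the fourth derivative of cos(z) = cos(z)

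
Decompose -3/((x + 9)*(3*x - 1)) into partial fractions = -9/(28*(3*x - 1)) + 3/(28*(x + 9))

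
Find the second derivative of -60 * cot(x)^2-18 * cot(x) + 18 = -360*cot(x)^4 - 36*cot(x)^3 - 480*cot(x)^2 - 36*cot(x) - 120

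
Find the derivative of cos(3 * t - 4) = -3*sin(3*t - 4)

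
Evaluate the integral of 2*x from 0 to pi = pi^2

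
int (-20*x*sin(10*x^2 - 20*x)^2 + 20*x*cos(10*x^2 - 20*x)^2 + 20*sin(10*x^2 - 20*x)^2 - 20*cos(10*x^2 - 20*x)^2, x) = sin(10*x*(x - 2))*cos(10*x*(x - 2)) + C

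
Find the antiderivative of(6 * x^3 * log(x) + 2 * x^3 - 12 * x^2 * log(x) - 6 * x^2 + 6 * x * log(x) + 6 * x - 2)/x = 2*(x - 1)^3*log(x) + C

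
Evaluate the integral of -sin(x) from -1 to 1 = 0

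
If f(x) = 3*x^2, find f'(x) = 6*x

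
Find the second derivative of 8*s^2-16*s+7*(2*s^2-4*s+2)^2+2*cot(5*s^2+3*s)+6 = 336*s^2 + 400*s^2*cos(s*(5*s + 3))/sin(s*(5*s + 3))^3 - 672*s + 240*s*cos(s*(5*s + 3))/sin(s*(5*s + 3))^3 + 352 - 20/sin(s*(5*s + 3))^2 + 36*cos(s*(5*s + 3))/sin(s*(5*s + 3))^3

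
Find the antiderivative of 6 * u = 3*u^2 + C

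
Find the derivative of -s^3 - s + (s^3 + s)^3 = 9*s^8 + 21*s^6 + 15*s^4 - 1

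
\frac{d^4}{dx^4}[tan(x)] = 24*tan(x)^5 + 40*tan(x)^3 + 16*tan(x)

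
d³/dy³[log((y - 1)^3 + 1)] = (6*y^6 - 36*y^5 + 90*y^4 - 162*y^3 + 216*y^2 - 162*y + 54)/(y^9 - 9*y^8 + 36*y^7 - 81*y^6 + 108*y^5 - 81*y^4 + 27*y^3)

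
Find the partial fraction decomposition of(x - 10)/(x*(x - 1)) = -9/(x - 1) + 10/x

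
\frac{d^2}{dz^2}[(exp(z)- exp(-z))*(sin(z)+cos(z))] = 2*sqrt(2)*(exp(2*z) + 1)*exp(-z)*cos(z + pi/4)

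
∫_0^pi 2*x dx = pi^2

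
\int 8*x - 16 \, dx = 4*x^2 - 16*x + C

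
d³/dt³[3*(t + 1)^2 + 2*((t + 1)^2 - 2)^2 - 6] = 48*t + 48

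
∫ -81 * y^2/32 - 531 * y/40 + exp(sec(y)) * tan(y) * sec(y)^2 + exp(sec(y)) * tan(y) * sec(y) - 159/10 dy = -27*y^3/32 - 531*y^2/80 - 159*y/10 + exp(sec(y))*sec(y) + C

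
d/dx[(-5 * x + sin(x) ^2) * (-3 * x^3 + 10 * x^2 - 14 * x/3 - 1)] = -3*x^3*sin(2*x) + 60*x^3 - 9*x^2*sin(x)^2 + 10*x^2*sin(2*x) - 150*x^2 + 20*x*sin(x)^2 - 14*x*sin(2*x)/3 + 140*x/3 - 14*sin(x)^2/3 - sin(2*x) + 5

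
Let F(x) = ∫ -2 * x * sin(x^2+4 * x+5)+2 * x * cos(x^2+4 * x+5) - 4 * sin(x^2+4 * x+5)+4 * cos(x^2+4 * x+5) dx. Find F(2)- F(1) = sin(17) + cos(17) - sin(10) - cos(10)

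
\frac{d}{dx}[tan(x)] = cos(x)^(-2)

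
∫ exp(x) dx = exp(x) + C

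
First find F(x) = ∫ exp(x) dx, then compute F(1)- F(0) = -1 + E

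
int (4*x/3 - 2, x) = 2*x^2/3 - 2*x + C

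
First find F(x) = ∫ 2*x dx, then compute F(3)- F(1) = 8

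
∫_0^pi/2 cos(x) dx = 1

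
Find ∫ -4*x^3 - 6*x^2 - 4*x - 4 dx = -x^4 - 2*x^3 - 2*x^2 - 4*x + C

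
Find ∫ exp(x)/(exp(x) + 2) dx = log(exp(x) + 2) + C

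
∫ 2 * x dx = x^2 + C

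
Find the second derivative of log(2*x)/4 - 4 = -1/(4*x^2)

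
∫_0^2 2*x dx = 4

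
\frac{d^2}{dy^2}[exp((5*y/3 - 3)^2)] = 2500*y^2*exp(25*y^2/9 - 10*y + 9)/81 - 1000*y*exp(25*y^2/9 - 10*y + 9)/9 + 950*exp(25*y^2/9 - 10*y + 9)/9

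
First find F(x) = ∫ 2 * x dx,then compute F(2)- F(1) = 3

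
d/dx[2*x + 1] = 2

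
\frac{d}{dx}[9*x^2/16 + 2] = 9*x/8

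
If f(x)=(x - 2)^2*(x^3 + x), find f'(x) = 5*x^4 - 16*x^3 + 15*x^2 - 8*x + 4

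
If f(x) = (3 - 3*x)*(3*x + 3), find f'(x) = -18*x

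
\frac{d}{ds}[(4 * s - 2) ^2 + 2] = 32*s - 16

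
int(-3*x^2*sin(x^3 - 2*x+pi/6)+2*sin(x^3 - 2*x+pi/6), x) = cos(x^3 - 2*x + pi/6) + C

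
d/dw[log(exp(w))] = 1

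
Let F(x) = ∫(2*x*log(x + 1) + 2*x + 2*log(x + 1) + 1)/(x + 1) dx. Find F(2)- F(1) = -3*log(2) + 5*log(3)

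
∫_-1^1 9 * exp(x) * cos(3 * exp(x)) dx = -3*sin(3*exp(-1)) + 3*sin(3*E)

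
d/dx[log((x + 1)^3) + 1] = 3/(x + 1)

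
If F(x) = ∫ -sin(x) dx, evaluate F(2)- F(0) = -1 + cos(2)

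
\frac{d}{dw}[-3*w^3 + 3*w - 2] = 3 - 9*w^2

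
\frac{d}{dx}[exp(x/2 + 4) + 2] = exp(x/2 + 4)/2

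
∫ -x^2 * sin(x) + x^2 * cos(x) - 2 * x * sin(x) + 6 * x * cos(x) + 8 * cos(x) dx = sqrt(2)*(x + 2)^2*sin(x + pi/4) + C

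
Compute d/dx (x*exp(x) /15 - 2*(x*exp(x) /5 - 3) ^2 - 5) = -4*x^2*exp(2*x)/25 - 4*x*exp(2*x)/25 + 37*x*exp(x)/15 + 37*exp(x)/15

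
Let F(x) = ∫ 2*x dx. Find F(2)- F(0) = 4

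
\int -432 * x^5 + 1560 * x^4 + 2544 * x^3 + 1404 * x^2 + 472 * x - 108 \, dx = -72*x^6 + 312*x^5 + 636*x^4 + 468*x^3 + 236*x^2 - 108*x + C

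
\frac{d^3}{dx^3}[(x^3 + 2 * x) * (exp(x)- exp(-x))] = (x^3*exp(2*x) + x^3 + 9*x^2*exp(2*x) - 9*x^2 + 20*x*exp(2*x) + 20*x + 12*exp(2*x) - 12)*exp(-x)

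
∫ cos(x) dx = sin(x) + C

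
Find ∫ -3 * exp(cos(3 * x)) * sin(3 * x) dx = exp(cos(3*x)) + C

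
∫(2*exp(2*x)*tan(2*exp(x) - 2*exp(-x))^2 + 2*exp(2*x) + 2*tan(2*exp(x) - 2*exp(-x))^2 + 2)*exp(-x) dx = tan(4*sinh(x)) + C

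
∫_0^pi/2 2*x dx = pi^2/4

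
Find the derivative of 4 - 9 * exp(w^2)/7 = -18*w*exp(w^2)/7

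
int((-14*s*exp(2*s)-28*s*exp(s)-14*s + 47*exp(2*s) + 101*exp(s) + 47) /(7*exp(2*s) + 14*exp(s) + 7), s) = ((exp(s) + 1)*(-7*s^2 + 47*s + 28)/7 + exp(s))/(exp(s) + 1) + C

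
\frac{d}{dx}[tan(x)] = cos(x)^(-2)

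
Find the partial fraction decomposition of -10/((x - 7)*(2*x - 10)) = 5/(2*(x - 5)) - 5/(2*(x - 7))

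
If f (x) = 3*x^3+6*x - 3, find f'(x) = 9*x^2 + 6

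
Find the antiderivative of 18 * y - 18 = 9*y^2 - 18*y + C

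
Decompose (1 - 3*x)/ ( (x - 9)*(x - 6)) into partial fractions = 17/(3*(x - 6)) - 26/(3*(x - 9))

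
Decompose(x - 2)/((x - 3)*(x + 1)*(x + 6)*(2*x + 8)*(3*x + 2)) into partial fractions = 27/(440*(3*x + 2)) - 1/(360*(x + 6)) + 1/(140*(x + 4)) - 1/(40*(x + 1)) + 1/(5544*(x - 3))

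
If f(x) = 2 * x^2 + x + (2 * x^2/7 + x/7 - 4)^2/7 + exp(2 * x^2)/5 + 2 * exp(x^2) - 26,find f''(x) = 16*x^2*exp(2*x^2)/5 + 8*x^2*exp(x^2) + 48*x^2/343 + 24*x/343 + 4*exp(2*x^2)/5 + 4*exp(x^2) + 1150/343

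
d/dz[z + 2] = 1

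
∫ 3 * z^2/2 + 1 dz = z^3/2 + z + C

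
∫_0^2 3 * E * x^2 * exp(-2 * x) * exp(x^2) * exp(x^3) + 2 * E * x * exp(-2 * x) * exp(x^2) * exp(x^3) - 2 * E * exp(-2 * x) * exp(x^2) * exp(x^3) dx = -E + exp(9)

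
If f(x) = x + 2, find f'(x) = 1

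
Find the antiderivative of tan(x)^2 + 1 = tan(x) + C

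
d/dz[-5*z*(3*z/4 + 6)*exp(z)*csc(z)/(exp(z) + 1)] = 15*(z^2*exp(z)*cos(z)/sin(z) - z^2 + z^2*cos(z)/sin(z) - 2*z*exp(z) + 8*z*exp(z)*cos(z)/sin(z) - 10*z + 8*z*cos(z)/sin(z) - 8*exp(z) - 8)*exp(z)/((4*exp(2*z) + 8*exp(z) + 4)*sin(z))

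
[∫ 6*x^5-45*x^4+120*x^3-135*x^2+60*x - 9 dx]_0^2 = -2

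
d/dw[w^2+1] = 2*w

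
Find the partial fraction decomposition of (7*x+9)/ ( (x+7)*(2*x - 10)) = 5/(3*(x + 7)) + 11/(6*(x - 5))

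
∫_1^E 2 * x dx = -1 + exp(2)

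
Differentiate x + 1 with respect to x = 1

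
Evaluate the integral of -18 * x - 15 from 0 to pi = -(2 + 3*pi)^2 - 3*pi + 4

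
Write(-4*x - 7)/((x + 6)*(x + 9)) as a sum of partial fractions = -29/(3*(x + 9)) + 17/(3*(x + 6))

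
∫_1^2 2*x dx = 3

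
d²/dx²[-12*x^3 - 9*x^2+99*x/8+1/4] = -72*x - 18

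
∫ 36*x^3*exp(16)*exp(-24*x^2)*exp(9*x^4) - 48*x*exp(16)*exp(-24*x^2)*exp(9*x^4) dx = exp((3*x^2 - 4)^2) + C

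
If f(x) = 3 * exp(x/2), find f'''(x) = 3*exp(x/2)/8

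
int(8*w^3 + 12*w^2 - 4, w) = 2*w^4 + 4*w^3 - 4*w + C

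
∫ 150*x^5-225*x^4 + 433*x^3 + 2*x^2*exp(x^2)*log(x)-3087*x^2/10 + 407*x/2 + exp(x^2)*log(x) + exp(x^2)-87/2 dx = x*(500*x^5 - 900*x^4 + 2165*x^3 - 2058*x^2 + 2035*x + 20*exp(x^2)*log(x) - 870)/20 + C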